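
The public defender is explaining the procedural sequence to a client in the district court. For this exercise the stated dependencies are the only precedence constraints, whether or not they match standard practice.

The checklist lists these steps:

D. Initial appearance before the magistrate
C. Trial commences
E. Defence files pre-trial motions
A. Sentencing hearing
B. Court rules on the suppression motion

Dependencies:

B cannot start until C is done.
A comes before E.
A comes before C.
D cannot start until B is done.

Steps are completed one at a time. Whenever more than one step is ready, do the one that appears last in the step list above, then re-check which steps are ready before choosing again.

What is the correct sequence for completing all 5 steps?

A E C B D

A has no prerequisites → A first.
Ready: E and C. E is listed later → E.
That leaves C as the only ready step → C.
B needed C, now all done → B.
That leaves D as the only ready step → D.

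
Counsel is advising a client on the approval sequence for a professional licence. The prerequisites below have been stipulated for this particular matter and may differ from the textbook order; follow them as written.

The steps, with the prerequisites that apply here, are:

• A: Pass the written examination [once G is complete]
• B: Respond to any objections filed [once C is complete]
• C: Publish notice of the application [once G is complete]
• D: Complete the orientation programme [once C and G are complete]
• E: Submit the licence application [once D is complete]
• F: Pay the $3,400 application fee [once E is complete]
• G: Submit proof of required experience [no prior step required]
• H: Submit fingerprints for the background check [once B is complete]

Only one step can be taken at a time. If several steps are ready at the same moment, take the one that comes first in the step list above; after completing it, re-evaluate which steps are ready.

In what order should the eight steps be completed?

G, A, C, B, D, E, F, H

G has no prerequisites → G first.
A and C are both available; A is listed earlier → A.
C needed G, now all done → C.
Now B and D have their prerequisites met. B is listed earlier, so B next.
D and H are both available; D is listed earlier → D.
E now also ready, so the ready set is {E, H}; E is listed earlier → E.
Now F and H have their prerequisites met. F is listed earlier, so F next.
H needed B, now all done → H.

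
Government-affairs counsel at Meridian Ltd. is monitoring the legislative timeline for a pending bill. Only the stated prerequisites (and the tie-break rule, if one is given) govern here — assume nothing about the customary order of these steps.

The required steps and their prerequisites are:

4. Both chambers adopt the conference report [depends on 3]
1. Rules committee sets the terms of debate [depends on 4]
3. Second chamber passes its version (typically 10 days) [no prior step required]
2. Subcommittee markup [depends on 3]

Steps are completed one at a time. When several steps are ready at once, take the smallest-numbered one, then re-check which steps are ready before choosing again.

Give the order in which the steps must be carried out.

3 2 4 1

Only 3 has no prerequisites, so it is first.
Ready: 2 and 4. 2 has the earlier label → 2.
That leaves 4 as the only ready step → 4.
1 is the only step now ready → 1.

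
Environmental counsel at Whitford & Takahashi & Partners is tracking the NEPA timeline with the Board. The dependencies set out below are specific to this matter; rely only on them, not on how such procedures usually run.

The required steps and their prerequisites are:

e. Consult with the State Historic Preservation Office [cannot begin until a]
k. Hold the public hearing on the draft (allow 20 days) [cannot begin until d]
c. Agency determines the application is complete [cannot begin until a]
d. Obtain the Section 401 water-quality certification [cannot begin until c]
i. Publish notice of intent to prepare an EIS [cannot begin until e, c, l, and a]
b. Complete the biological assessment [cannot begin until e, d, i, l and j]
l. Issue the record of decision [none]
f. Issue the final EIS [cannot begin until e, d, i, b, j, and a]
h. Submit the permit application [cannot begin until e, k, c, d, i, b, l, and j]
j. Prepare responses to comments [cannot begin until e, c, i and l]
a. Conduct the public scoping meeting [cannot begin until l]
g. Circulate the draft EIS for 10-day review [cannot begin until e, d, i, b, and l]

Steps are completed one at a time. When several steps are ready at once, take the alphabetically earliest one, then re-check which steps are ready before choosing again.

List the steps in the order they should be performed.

Only l has no prerequisites, so it is first.
That leaves a as the only ready step → a.
c and e are both available; c has the earlier label → c.
Ready: d and e. d has the earlier label → d.
Now e and k have their prerequisites met. e has the earlier label, so e next.
Ready: i and k. i has the earlier label → i.
Now j and k have their prerequisites met. j has the earlier label, so j next.
b now also ready, so the ready set is {b, k}; b has the earlier label → b.
f and g now also ready, so the ready set is {f, g, k}; f has the earlier label → f.
Ready: g and k. g has the earlier label → g.
Next only k has its prerequisites met → k.
h needed b, c, d, e, i, j, k and l, now all done → h.

l, a, c, d, e, i, j, b, f, g, k, h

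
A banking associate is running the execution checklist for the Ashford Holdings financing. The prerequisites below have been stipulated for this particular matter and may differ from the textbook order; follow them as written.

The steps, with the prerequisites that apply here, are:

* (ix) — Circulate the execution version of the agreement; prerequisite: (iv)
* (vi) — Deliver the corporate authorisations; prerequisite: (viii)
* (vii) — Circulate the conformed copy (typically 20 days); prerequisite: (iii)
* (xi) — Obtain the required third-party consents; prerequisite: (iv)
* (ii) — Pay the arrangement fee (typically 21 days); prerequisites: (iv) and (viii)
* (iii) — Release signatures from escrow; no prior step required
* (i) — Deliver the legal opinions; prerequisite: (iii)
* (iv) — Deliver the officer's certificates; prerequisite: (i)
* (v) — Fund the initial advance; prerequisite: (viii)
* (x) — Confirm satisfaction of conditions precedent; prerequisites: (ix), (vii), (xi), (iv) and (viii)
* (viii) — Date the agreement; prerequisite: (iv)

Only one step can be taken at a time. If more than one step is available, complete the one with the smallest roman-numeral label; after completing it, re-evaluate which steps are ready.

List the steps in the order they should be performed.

(iii), (i), (iv), (vii), (viii), (ii), (v), (vi), (ix), (xi), (x)

Only (iii) has no prerequisites, so it is first.
Now (i) and (vii) have their prerequisites met. (i) has the earlier label, so (i) next.
(iv) now also ready, so the ready set is {(iv), (vii)}; (iv) has the earlier label → (iv).
(viii), (ix) and (xi) now also ready, so the ready set is {(vii), (viii), (ix), (xi)}; (vii) has the earlier label → (vii).
Now (viii), (ix) and (xi) have their prerequisites met. (viii) has the earlier label, so (viii) next.
(ii), (v) and (vi) now also ready, so the ready set is {(ii), (v), (vi), (ix), (xi)}; (ii) has the earlier label → (ii).
(v), (vi), (ix) and (xi) are all available; (v) has the earlier label → (v).
Now (vi), (ix) and (xi) have their prerequisites met. (vi) has the earlier label, so (vi) next.
Now (ix) and (xi) have their prerequisites met. (ix) has the earlier label, so (ix) next.
Next only (xi) has its prerequisites met → (xi).
(x) needed (iv), (vii), (viii), (ix) and (xi), now all done → (x).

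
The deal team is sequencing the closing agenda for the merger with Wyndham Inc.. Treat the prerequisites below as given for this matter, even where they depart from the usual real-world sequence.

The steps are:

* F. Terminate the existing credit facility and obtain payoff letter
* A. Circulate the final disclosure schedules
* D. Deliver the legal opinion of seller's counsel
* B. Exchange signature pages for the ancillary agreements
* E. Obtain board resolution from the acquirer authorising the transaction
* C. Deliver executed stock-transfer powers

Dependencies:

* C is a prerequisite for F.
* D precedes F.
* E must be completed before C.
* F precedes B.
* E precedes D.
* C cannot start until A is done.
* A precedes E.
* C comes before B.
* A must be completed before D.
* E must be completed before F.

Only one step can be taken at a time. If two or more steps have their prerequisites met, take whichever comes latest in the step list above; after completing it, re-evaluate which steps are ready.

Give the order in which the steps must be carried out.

A, E, C, D, F, B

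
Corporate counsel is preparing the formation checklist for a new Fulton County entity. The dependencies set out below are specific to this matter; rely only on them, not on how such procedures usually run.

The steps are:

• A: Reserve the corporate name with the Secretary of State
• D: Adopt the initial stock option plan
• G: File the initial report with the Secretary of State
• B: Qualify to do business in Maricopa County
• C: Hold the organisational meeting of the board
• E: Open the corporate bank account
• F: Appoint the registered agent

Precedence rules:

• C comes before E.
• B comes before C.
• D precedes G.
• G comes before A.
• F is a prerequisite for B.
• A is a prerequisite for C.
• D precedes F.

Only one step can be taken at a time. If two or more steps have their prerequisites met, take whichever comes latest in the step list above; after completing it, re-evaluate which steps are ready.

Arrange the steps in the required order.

D is the only step with nothing outstanding, so it goes first.
F and G are both available; F is listed later → F.
B now also ready, so the ready set is {B, G}; B is listed later → B.
That leaves G as the only ready step → G.
Next only A has its prerequisites met → A.
C needed B and A, now all done → C.
Next only E has its prerequisites met → E.

D, F, B, G, A, C, E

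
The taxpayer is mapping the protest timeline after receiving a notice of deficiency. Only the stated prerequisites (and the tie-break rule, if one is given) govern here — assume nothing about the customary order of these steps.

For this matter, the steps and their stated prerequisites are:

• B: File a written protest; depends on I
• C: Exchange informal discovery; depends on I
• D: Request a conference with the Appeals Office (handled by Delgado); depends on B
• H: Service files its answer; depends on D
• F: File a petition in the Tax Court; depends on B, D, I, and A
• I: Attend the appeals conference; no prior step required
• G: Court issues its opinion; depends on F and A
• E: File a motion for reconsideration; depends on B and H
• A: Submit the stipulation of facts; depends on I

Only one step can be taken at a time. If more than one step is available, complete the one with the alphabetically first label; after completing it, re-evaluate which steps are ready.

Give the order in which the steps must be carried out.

I A B C D F G H E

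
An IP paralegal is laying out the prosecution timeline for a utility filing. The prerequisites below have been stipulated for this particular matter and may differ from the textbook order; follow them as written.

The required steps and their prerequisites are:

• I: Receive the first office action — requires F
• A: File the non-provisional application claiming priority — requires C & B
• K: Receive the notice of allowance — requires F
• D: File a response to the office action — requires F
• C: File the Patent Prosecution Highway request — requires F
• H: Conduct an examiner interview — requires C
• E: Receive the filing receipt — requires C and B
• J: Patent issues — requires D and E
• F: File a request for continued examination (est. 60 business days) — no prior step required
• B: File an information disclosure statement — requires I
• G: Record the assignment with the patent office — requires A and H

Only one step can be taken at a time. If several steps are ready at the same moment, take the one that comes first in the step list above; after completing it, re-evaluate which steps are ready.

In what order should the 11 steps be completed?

F is the only step with nothing outstanding, so it goes first.
Now I, K, D and C have their prerequisites met. I is listed earlier, so I next.
Ready: K, D, C and B. K is listed earlier → K.
D, C and B are all available; D is listed earlier → D.
Ready: C and B. C is listed earlier → C.
H and B are both available; H is listed earlier → H.
B needed I, now all done → B.
Now A and E have their prerequisites met. A is listed earlier, so A next.
G now also ready, so the ready set is {E, G}; E is listed earlier → E.
J now also ready, so the ready set is {J, G}; J is listed earlier → J.
G needed A and H, now all done → G.

F → I → K → D → C → H → B → A → E → J → G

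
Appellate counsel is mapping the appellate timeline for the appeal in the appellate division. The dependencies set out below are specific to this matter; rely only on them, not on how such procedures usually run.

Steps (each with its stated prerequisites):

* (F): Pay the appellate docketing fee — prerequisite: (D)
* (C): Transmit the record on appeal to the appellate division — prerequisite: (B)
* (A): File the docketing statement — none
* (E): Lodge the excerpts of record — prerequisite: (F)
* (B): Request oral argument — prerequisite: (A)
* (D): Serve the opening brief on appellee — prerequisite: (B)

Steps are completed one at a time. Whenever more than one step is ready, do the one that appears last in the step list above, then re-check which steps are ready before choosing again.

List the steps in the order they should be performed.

(A), (B), (D), (C), (F), (E)

(A) has no prerequisites → (A) first.
(B) needed (A), now all done → (B).
Ready: (D) and (C). (D) is listed later → (D).
Ready: (C) and (F). (C) is listed later → (C).
That leaves (F) as the only ready step → (F).
That leaves (E) as the only ready step → (E).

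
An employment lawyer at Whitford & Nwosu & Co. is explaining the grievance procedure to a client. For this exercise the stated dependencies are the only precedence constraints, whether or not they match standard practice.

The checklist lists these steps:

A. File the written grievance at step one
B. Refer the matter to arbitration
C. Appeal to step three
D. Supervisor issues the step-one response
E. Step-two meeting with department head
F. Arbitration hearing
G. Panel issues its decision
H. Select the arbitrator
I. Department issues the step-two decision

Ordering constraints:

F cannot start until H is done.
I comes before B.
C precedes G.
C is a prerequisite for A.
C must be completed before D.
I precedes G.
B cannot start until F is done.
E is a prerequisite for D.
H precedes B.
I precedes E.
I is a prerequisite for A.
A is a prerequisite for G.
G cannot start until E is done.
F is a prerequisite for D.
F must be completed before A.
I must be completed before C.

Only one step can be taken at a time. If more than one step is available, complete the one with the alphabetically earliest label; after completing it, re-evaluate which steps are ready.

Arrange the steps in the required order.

Nothing is required for H and I. H has the earlier label → H first.
F and I are both available; F has the earlier label → F.
I is the only step now ready → I.
B, C and E are all available; B has the earlier label → B.
C and E are both available; C has the earlier label → C.
A now also ready, so the ready set is {A, E}; A has the earlier label → A.
Next only E has its prerequisites met → E.
Ready: D and G. D has the earlier label → D.
G needed A, C, E and I, now all done → G.

H, F, I, B, C, A, E, D, G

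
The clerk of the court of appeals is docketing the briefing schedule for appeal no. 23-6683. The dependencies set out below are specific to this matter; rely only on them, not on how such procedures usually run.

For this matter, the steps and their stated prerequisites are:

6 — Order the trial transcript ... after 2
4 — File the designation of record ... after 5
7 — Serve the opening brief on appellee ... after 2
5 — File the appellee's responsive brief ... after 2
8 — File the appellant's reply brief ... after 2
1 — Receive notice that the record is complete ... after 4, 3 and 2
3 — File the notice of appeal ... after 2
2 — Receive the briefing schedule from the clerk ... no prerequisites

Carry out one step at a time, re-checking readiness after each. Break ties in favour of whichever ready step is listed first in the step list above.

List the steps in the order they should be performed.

2 → 6 → 7 → 5 → 4 → 8 → 3 → 1

Only 2 has no prerequisites, so it is first.
Now 6, 7, 5, 8 and 3 have their prerequisites met. 6 is listed earlier, so 6 next.
Now 7, 5, 8 and 3 have their prerequisites met. 7 is listed earlier, so 7 next.
5, 8 and 3 are all available; 5 is listed earlier → 5.
4, 8 and 3 are all available; 4 is listed earlier → 4.
Now 8 and 3 have their prerequisites met. 8 is listed earlier, so 8 next.
Next only 3 has its prerequisites met → 3.
Next only 1 has its prerequisites met → 1.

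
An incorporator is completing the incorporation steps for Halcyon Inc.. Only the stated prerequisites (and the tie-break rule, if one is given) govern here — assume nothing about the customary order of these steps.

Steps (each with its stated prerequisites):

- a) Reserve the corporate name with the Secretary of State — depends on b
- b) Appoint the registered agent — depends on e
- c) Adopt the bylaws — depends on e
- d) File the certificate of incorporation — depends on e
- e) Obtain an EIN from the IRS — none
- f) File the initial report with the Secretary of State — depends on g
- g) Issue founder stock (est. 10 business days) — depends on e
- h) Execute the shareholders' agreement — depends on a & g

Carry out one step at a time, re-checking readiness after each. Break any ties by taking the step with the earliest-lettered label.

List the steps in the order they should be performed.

e is the only step with nothing outstanding, so it goes first.
Now b, c, d and g have their prerequisites met. b has the earlier label, so b next.
a now also ready, so the ready set is {a, c, d, g}; a has the earlier label → a.
Ready: c, d and g. c has the earlier label → c.
d and g are both available; d has the earlier label → d.
Next only g has its prerequisites met → g.
Now f and h have their prerequisites met. f has the earlier label, so f next.
h needed a and g, now all done → h.

e, b, a, c, d, g, f, h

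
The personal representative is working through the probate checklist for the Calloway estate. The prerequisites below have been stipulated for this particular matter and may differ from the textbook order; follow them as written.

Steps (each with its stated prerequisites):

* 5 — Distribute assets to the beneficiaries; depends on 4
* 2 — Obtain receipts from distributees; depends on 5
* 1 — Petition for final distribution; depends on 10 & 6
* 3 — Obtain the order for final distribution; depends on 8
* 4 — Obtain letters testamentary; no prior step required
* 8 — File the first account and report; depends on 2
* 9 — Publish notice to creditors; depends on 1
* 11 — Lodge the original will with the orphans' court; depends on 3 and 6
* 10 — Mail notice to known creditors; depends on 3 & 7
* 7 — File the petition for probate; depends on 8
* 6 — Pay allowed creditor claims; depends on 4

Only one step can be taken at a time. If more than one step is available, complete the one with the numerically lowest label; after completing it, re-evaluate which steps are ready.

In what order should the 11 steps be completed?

4 → 5 → 2 → 6 → 8 → 3 → 7 → 10 → 1 → 9 → 11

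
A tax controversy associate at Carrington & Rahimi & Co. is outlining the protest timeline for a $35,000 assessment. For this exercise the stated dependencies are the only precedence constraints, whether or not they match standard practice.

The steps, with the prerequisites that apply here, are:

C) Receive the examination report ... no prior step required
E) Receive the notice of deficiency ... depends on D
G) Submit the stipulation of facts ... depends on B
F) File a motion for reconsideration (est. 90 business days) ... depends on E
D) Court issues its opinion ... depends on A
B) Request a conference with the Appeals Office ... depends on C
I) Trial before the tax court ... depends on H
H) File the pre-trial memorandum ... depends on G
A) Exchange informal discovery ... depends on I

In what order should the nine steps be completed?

C B G H I A D E F

Only C has no prerequisites, so it is first.
B needed C, now all done → B.
That leaves G as the only ready step → G.
That leaves H as the only ready step → H.
I is the only step now ready → I.
A needed I, now all done → A.
That leaves D as the only ready step → D.
E needed D, now all done → E.
F needed E, now all done → F.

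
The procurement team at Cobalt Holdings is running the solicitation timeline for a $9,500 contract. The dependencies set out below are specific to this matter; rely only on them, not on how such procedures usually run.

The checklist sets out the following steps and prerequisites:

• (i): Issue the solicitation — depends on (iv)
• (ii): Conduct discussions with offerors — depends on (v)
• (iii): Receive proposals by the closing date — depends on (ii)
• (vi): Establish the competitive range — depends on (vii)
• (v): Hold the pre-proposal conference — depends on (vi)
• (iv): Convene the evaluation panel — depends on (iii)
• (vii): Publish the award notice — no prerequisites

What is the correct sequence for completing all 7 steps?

(vii) (vi) (v) (ii) (iii) (iv) (i)

Only (vii) has no prerequisites, so it is first.
(vi) needed (vii), now all done → (vi).
(v) needed (vi), now all done → (v).
(ii) needed (v), now all done → (ii).
Next only (iii) has its prerequisites met → (iii).
(iv) needed (iii), now all done → (iv).
That leaves (i) as the only ready step → (i).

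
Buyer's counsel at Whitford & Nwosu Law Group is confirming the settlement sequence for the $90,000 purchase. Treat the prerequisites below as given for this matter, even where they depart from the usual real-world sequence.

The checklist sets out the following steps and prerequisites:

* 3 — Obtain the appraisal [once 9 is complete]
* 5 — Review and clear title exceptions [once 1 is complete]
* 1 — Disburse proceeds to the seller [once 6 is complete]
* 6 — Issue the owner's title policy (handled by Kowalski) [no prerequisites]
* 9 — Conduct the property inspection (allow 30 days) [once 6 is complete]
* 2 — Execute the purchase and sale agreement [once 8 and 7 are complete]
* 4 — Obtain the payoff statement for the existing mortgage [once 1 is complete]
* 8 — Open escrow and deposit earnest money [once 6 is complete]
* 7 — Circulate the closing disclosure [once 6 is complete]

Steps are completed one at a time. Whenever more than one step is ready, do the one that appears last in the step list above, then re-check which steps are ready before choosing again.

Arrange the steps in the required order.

6, 7, 8, 2, 9, 1, 4, 5, 3

6 has no prerequisites → 6 first.
7, 8, 9 and 1 are all available; 7 is listed later → 7.
8, 9 and 1 are all available; 8 is listed later → 8.
2 now also ready, so the ready set is {2, 9, 1}; 2 is listed later → 2.
Now 9 and 1 have their prerequisites met. 9 is listed later, so 9 next.
3 now also ready, so the ready set is {1, 3}; 1 is listed later → 1.
4 and 5 now also ready, so the ready set is {4, 5, 3}; 4 is listed later → 4.
5 and 3 are both available; 5 is listed later → 5.
3 is the only step now ready → 3.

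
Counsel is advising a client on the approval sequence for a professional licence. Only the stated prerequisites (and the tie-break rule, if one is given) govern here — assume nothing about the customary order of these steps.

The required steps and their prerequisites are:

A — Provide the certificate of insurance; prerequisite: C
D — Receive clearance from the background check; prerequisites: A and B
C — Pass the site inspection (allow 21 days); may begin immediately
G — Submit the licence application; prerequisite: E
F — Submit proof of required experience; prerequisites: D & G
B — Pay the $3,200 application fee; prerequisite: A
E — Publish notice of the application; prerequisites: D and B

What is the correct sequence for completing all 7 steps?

Only C has no prerequisites, so it is first.
A needed C, now all done → A.
B needed A, now all done → B.
Next only D has its prerequisites met → D.
E is the only step now ready → E.
That leaves G as the only ready step → G.
Next only F has its prerequisites met → F.

C → A → B → D → E → G → F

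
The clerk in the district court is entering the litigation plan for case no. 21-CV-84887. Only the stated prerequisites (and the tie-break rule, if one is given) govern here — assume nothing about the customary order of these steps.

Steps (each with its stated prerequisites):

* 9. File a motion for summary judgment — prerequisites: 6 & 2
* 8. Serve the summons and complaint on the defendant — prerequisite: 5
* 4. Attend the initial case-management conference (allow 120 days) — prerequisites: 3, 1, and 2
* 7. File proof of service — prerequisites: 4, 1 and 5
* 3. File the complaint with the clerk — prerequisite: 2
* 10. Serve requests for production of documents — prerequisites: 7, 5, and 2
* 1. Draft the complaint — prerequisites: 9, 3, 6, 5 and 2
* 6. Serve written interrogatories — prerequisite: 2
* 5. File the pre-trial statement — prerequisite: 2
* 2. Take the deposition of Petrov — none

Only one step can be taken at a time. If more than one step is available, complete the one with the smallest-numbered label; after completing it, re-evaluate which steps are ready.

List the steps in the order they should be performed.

Only 2 has no prerequisites, so it is first.
Ready: 3, 5 and 6. 3 has the earlier label → 3.
Ready: 5 and 6. 5 has the earlier label → 5.
Ready: 6 and 8. 6 has the earlier label → 6.
8 and 9 are both available; 8 has the earlier label → 8.
9 needed 2 and 6, now all done → 9.
1 needed 2, 3, 5, 6 and 9, now all done → 1.
Next only 4 has its prerequisites met → 4.
That leaves 7 as the only ready step → 7.
10 needed 2, 5 and 7, now all done → 10.

2, 3, 5, 6, 8, 9, 1, 4, 7, 10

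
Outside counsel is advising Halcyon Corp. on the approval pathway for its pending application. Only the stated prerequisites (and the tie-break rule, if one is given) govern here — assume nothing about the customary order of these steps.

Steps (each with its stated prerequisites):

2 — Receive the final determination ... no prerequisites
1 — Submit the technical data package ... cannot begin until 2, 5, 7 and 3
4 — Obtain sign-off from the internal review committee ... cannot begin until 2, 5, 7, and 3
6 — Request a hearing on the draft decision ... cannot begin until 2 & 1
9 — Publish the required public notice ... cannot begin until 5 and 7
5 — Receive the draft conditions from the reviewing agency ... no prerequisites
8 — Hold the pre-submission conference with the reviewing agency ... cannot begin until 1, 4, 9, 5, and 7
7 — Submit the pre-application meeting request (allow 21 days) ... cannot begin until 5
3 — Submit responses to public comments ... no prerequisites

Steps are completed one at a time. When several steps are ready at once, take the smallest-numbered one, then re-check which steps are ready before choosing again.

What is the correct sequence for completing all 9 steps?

2 3 5 7 1 4 6 9 8

Nothing is required for 2, 3 and 5. 2 has the earlier label → 2 first.
Ready: 3 and 5. 3 has the earlier label → 3.
That leaves 5 as the only ready step → 5.
Next only 7 has its prerequisites met → 7.
1, 4 and 9 are all available; 1 has the earlier label → 1.
6 now also ready, so the ready set is {4, 6, 9}; 4 has the earlier label → 4.
6 and 9 are both available; 6 has the earlier label → 6.
Next only 9 has its prerequisites met → 9.
8 needed 1, 4, 5, 7 and 9, now all done → 8.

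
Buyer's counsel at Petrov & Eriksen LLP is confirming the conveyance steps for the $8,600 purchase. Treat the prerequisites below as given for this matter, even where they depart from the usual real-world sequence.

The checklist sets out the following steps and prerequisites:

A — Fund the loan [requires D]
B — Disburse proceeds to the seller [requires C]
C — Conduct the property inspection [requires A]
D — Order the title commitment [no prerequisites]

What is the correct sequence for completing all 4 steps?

D is the only step with nothing outstanding, so it goes first.
A needed D, now all done → A.
C needed A, now all done → C.
Next only B has its prerequisites met → B.

D, A, C, B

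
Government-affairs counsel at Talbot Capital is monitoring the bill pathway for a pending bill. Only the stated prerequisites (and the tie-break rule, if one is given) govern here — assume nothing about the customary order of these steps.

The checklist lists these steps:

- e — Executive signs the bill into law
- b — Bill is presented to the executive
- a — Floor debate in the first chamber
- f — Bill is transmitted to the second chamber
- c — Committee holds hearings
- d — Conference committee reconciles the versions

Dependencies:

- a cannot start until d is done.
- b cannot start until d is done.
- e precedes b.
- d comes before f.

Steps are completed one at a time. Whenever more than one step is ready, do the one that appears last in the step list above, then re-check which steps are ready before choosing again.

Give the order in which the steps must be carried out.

d, c, f, a, e, b

Nothing is required for d, c and e. d is listed later → d first.
Ready: c, f, a and e. c is listed later → c.
f, a and e are all available; f is listed later → f.
Now a and e have their prerequisites met. a is listed later, so a next.
e is the only step now ready → e.
b needed d and e, now all done → b.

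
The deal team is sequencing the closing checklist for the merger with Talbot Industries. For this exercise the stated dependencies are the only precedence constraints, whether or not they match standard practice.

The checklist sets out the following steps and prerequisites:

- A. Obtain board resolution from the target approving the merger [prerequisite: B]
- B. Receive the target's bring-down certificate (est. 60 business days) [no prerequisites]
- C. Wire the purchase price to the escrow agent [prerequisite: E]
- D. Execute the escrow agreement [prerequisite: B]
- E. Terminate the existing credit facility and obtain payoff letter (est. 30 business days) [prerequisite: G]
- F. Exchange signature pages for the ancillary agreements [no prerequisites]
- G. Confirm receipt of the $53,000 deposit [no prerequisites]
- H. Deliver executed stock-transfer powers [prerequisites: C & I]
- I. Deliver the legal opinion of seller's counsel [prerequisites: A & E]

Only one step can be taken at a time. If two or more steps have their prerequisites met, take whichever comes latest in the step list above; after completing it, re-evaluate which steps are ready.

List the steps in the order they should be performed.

G F E C B D A I H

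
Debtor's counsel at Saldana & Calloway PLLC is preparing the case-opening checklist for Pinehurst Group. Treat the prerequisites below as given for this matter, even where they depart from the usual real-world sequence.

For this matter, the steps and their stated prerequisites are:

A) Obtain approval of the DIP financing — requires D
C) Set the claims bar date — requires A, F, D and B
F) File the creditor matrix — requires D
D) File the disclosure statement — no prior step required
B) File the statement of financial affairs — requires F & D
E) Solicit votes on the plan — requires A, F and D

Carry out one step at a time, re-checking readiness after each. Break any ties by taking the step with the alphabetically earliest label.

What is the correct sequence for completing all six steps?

D → A → F → B → C → E

Only D has no prerequisites, so it is first.
A and F are both available; A has the earlier label → A.
F needed D, now all done → F.
B and E are both available; B has the earlier label → B.
C now also ready, so the ready set is {C, E}; C has the earlier label → C.
E needed A, D and F, now all done → E.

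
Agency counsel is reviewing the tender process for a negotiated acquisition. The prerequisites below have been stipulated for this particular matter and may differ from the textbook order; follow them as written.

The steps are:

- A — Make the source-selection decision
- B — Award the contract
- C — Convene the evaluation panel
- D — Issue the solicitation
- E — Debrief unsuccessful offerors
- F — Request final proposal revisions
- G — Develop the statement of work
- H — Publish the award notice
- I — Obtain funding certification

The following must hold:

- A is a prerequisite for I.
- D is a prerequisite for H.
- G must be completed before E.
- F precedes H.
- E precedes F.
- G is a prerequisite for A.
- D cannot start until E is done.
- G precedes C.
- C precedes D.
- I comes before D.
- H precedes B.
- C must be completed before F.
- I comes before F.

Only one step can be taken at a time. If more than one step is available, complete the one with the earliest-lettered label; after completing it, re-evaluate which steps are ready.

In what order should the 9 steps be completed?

G is the only step with nothing outstanding, so it goes first.
Ready: A, C and E. A has the earlier label → A.
I now also ready, so the ready set is {C, E, I}; C has the earlier label → C.
Now E and I have their prerequisites met. E has the earlier label, so E next.
I needed A, now all done → I.
Ready: D and F. D has the earlier label → D.
That leaves F as the only ready step → F.
Next only H has its prerequisites met → H.
That leaves B as the only ready step → B.

G, A, C, E, I, D, F, H, B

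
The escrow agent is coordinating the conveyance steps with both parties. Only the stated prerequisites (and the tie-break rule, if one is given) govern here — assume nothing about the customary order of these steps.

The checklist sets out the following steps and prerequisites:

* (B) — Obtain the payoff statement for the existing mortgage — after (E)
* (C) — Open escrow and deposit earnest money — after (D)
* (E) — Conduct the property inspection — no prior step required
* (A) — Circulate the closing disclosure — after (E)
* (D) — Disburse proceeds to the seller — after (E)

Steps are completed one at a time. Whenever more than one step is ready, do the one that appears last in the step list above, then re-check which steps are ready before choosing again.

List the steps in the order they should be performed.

(E) → (D) → (A) → (C) → (B)

(E) has no prerequisites → (E) first.
Now (D), (A) and (B) have their prerequisites met. (D) is listed later, so (D) next.
(A), (C) and (B) are all available; (A) is listed later → (A).
Ready: (C) and (B). (C) is listed later → (C).
(B) is the only step now ready → (B).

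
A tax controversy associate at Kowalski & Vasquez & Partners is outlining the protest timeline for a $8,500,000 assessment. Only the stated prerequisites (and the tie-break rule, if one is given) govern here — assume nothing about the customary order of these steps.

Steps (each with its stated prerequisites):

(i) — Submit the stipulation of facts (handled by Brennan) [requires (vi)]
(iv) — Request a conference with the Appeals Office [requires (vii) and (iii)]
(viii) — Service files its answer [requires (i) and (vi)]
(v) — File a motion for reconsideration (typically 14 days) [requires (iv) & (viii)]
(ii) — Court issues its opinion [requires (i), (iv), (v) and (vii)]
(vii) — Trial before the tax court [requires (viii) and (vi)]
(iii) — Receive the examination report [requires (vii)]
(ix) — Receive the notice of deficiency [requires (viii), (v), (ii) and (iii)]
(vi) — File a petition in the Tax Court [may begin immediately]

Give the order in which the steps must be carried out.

(vi), (i), (viii), (vii), (iii), (iv), (v), (ii), (ix)

Only (vi) has no prerequisites, so it is first.
(i) needed (vi), now all done → (i).
(viii) needed (i) and (vi), now all done → (viii).
That leaves (vii) as the only ready step → (vii).
(iii) needed (vii), now all done → (iii).
(iv) needed (vii) and (iii), now all done → (iv).
Next only (v) has its prerequisites met → (v).
(ii) is the only step now ready → (ii).
(ix) needed (viii), (v), (ii) and (iii), now all done → (ix).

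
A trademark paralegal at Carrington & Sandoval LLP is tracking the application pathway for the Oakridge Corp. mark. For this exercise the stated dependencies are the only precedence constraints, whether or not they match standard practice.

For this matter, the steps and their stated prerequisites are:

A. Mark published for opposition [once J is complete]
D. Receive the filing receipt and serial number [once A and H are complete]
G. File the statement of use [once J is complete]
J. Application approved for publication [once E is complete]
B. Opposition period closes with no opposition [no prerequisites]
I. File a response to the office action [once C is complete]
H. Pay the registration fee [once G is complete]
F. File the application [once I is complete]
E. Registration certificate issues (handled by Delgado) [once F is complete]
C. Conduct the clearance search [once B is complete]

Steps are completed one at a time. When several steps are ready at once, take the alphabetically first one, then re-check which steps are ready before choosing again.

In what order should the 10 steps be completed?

B is the only step with nothing outstanding, so it goes first.
C needed B, now all done → C.
I needed C, now all done → I.
F is the only step now ready → F.
E is the only step now ready → E.
Next only J has its prerequisites met → J.
A and G are both available; A has the earlier label → A.
G is the only step now ready → G.
That leaves H as the only ready step → H.
D is the only step now ready → D.

B, C, I, F, E, J, A, G, H, D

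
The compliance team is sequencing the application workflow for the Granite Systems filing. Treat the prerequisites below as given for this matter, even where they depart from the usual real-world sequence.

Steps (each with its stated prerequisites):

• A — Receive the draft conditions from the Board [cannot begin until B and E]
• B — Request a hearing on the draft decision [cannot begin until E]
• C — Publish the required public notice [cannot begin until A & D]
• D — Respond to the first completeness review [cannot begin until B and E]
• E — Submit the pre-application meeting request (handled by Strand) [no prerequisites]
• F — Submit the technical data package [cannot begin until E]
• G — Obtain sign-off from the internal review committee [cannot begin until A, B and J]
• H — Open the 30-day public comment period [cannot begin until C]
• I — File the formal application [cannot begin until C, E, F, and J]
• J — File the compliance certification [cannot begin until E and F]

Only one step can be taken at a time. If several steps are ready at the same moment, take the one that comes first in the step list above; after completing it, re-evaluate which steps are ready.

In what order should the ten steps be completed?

E → B → A → D → C → F → H → J → G → I

E has no prerequisites → E first.
Now B and F have their prerequisites met. B is listed earlier, so B next.
Ready: A, D and F. A is listed earlier → A.
Now D and F have their prerequisites met. D is listed earlier, so D next.
C and F are both available; C is listed earlier → C.
H now also ready, so the ready set is {F, H}; F is listed earlier → F.
J now also ready, so the ready set is {H, J}; H is listed earlier → H.
J is the only step now ready → J.
Now G and I have their prerequisites met. G is listed earlier, so G next.
I needed C, E, F and J, now all done → I.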